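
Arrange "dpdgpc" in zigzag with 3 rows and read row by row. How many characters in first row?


Zigzag "dpdgpc" into 3 rows:
Placing characters:
  'd' => row 0
  'p' => row 1
  'd' => row 2
  'g' => row 1
  'p' => row 0
  'c' => row 1
Rows:
  Row 0: "dp"
  Row 1: "pgc"
  Row 2: "d"
First row length: 2

2


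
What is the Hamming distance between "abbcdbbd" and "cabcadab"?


Comparing "abbcdbbd" and "cabcadab" position by position:
  Position 0: 'a' vs 'c' => differ
  Position 1: 'b' vs 'a' => differ
  Position 2: 'b' vs 'b' => same
  Position 3: 'c' vs 'c' => same
  Position 4: 'd' vs 'a' => differ
  Position 5: 'b' vs 'd' => differ
  Position 6: 'b' vs 'a' => differ
  Position 7: 'd' vs 'b' => differ
Total differences (Hamming distance): 6

6


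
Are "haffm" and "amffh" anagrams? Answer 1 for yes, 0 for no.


Strings: "haffm", "amffh"
Sorted first:  affhm
Sorted second: affhm
Sorted forms match => anagrams

1


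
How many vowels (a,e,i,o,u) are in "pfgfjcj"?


Input: pfgfjcj
Checking each character:
  'p' at position 0: consonant
  'f' at position 1: consonant
  'g' at position 2: consonant
  'f' at position 3: consonant
  'j' at position 4: consonant
  'c' at position 5: consonant
  'j' at position 6: consonant
Total vowels: 0

0


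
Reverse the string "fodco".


Input: fodco
Reading characters right to left:
  Position 4: 'o'
  Position 3: 'c'
  Position 2: 'd'
  Position 1: 'o'
  Position 0: 'f'
Reversed: ocdof

ocdof


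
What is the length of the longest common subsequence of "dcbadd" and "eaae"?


LCS of "dcbadd" and "eaae"
DP table:
           e    a    a    e
      0    0    0    0    0
  d   0    0    0    0    0
  c   0    0    0    0    0
  b   0    0    0    0    0
  a   0    0    1    1    1
  d   0    0    1    1    1
  d   0    0    1    1    1
LCS length = dp[6][4] = 1

1


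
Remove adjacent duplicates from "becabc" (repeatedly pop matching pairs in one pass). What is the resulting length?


Input: becabc
Stack-based adjacent duplicate removal:
  Read 'b': push. Stack: b
  Read 'e': push. Stack: be
  Read 'c': push. Stack: bec
  Read 'a': push. Stack: beca
  Read 'b': push. Stack: becab
  Read 'c': push. Stack: becabc
Final stack: "becabc" (length 6)

6


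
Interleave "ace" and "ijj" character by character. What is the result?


Interleaving "ace" and "ijj":
  Position 0: 'a' from first, 'i' from second => "ai"
  Position 1: 'c' from first, 'j' from second => "cj"
  Position 2: 'e' from first, 'j' from second => "ej"
Result: aicjej

aicjej


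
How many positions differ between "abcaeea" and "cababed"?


Comparing "abcaeea" and "cababed" position by position:
  Position 0: 'a' vs 'c' => DIFFER
  Position 1: 'b' vs 'a' => DIFFER
  Position 2: 'c' vs 'b' => DIFFER
  Position 3: 'a' vs 'a' => same
  Position 4: 'e' vs 'b' => DIFFER
  Position 5: 'e' vs 'e' => same
  Position 6: 'a' vs 'd' => DIFFER
Positions that differ: 5

5


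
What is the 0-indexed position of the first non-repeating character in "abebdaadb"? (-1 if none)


Input: abebdaadb
Character frequencies:
  'a': 3
  'b': 3
  'd': 2
  'e': 1
Scanning left to right for freq == 1:
  Position 0 ('a'): freq=3, skip
  Position 1 ('b'): freq=3, skip
  Position 2 ('e'): unique! => answer = 2

2


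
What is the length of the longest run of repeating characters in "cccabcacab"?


Input: "cccabcacab"
Scanning for longest run:
  Position 1 ('c'): continues run of 'c', length=2
  Position 2 ('c'): continues run of 'c', length=3
  Position 3 ('a'): new char, reset run to 1
  Position 4 ('b'): new char, reset run to 1
  Position 5 ('c'): new char, reset run to 1
  Position 6 ('a'): new char, reset run to 1
  Position 7 ('c'): new char, reset run to 1
  Position 8 ('a'): new char, reset run to 1
  Position 9 ('b'): new char, reset run to 1
Longest run: 'c' with length 3

3


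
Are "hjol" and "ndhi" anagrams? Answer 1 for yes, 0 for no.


Strings: "hjol", "ndhi"
Sorted first:  hjlo
Sorted second: dhin
Differ at position 0: 'h' vs 'd' => not anagrams

0


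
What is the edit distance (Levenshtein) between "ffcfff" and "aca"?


Computing edit distance: "ffcfff" -> "aca"
DP table:
           a    c    a
      0    1    2    3
  f   1    1    2    3
  f   2    2    2    3
  c   3    3    2    3
  f   4    4    3    3
  f   5    5    4    4
  f   6    6    5    5
Edit distance = dp[6][3] = 5

5


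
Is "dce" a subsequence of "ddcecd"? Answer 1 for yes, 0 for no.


Check if "dce" is a subsequence of "ddcecd"
Greedy scan:
  Position 0 ('d'): matches sub[0] = 'd'
  Position 1 ('d'): no match needed
  Position 2 ('c'): matches sub[1] = 'c'
  Position 3 ('e'): matches sub[2] = 'e'
  Position 4 ('c'): no match needed
  Position 5 ('d'): no match needed
All 3 characters matched => is a subsequence

1


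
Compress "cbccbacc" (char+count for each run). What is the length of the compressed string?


Input: cbccbacc
Runs:
  'c' x 1 => "c1"
  'b' x 1 => "b1"
  'c' x 2 => "c2"
  'b' x 1 => "b1"
  'a' x 1 => "a1"
  'c' x 2 => "c2"
Compressed: "c1b1c2b1a1c2"
Compressed length: 12

12


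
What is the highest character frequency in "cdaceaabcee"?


Input: cdaceaabcee
Character counts:
  'a': 3
  'b': 1
  'c': 3
  'd': 1
  'e': 3
Maximum frequency: 3

3


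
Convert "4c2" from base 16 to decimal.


Input: "4c2" in base 16
Positional expansion:
  Digit '4' (value 4) x 16^2 = 1024
  Digit 'c' (value 12) x 16^1 = 192
  Digit '2' (value 2) x 16^0 = 2
Sum = 1218

1218


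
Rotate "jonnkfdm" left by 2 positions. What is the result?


Input: "jonnkfdm", rotate left by 2
First 2 characters: "jo"
Remaining characters: "nnkfdm"
Concatenate remaining + first: "nnkfdm" + "jo" = "nnkfdmjo"

nnkfdmjo


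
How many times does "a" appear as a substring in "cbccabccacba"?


Searching for "a" in "cbccabccacba"
Scanning each position:
  Position 0: "c" => no
  Position 1: "b" => no
  Position 2: "c" => no
  Position 3: "c" => no
  Position 4: "a" => MATCH
  Position 5: "b" => no
  Position 6: "c" => no
  Position 7: "c" => no
  Position 8: "a" => MATCH
  Position 9: "c" => no
  Position 10: "b" => no
  Position 11: "a" => MATCH
Total occurrences: 3

3


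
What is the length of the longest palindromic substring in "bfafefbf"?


Input: "bfafefbf"
Checking substrings for palindromes:
  [1:4] "faf" (len 3) => palindrome
  [3:6] "fef" (len 3) => palindrome
  [5:8] "fbf" (len 3) => palindrome
Longest palindromic substring: "faf" with length 3

3


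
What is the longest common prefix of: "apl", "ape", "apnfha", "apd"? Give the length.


Words: apl, ape, apnfha, apd
  Position 0: all 'a' => match
  Position 1: all 'p' => match
  Position 2: ('l', 'e', 'n', 'd') => mismatch, stop
LCP = "ap" (length 2)

2


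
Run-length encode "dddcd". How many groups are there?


Input: dddcd
Scanning for consecutive runs:
  Group 1: 'd' x 3 (positions 0-2)
  Group 2: 'c' x 1 (positions 3-3)
  Group 3: 'd' x 1 (positions 4-4)
Total groups: 3

3


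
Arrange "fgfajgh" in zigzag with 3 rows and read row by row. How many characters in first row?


Zigzag "fgfajgh" into 3 rows:
Placing characters:
  'f' => row 0
  'g' => row 1
  'f' => row 2
  'a' => row 1
  'j' => row 0
  'g' => row 1
  'h' => row 2
Rows:
  Row 0: "fj"
  Row 1: "gag"
  Row 2: "fh"
First row length: 2

2


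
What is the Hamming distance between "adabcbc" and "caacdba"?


Comparing "adabcbc" and "caacdba" position by position:
  Position 0: 'a' vs 'c' => differ
  Position 1: 'd' vs 'a' => differ
  Position 2: 'a' vs 'a' => same
  Position 3: 'b' vs 'c' => differ
  Position 4: 'c' vs 'd' => differ
  Position 5: 'b' vs 'b' => same
  Position 6: 'c' vs 'a' => differ
Total differences (Hamming distance): 5

5


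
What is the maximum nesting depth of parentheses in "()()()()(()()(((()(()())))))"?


Input: "()()()()(()()(((()(()())))))"
Tracking depth:
  Position 0 '(': depth becomes 1
  Position 1 ')': depth becomes 0
  Position 2 '(': depth becomes 1
  Position 3 ')': depth becomes 0
  Position 4 '(': depth becomes 1
  Position 5 ')': depth becomes 0
  Position 6 '(': depth becomes 1
  Position 7 ')': depth becomes 0
  Position 8 '(': depth becomes 1
  Position 9 '(': depth becomes 2
  Position 10 ')': depth becomes 1
  Position 11 '(': depth becomes 2
  Position 12 ')': depth becomes 1
  Position 13 '(': depth becomes 2
  Position 14 '(': depth becomes 3
  Position 15 '(': depth becomes 4
  Position 16 '(': depth becomes 5
  Position 17 ')': depth becomes 4
  Position 18 '(': depth becomes 5
  Position 19 '(': depth becomes 6
  Position 20 ')': depth becomes 5
  Position 21 '(': depth becomes 6
  Position 22 ')': depth becomes 5
  Position 23 ')': depth becomes 4
  Position 24 ')': depth becomes 3
  Position 25 ')': depth becomes 2
  Position 26 ')': depth becomes 1
  Position 27 ')': depth becomes 0
Maximum depth reached: 6

6


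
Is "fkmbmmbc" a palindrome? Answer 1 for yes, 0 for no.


Input: fkmbmmbc
Reversed: cbmmbmkf
  Compare pos 0 ('f') with pos 7 ('c'): MISMATCH
  Compare pos 1 ('k') with pos 6 ('b'): MISMATCH
  Compare pos 2 ('m') with pos 5 ('m'): match
  Compare pos 3 ('b') with pos 4 ('m'): MISMATCH
Result: not a palindrome

0


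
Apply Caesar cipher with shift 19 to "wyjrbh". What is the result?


Caesar cipher: shift "wyjrbh" by 19
  'w' (pos 22) + 19 = pos 15 = 'p'
  'y' (pos 24) + 19 = pos 17 = 'r'
  'j' (pos 9) + 19 = pos 2 = 'c'
  'r' (pos 17) + 19 = pos 10 = 'k'
  'b' (pos 1) + 19 = pos 20 = 'u'
  'h' (pos 7) + 19 = pos 0 = 'a'
Result: prckua

prckua


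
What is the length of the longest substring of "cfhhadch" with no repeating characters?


Input: "cfhhadch"
Sliding window (track last position of each char):
  Position 0 ('c'): window [0,0] length 1 -- new best
  Position 1 ('f'): window [0,1] length 2 -- new best
  Position 2 ('h'): window [0,2] length 3 -- new best
  Position 3 ('h'): repeat (last at 2), move window start to 3
  Position 3 ('h'): window [3,3] length 1
  Position 4 ('a'): window [3,4] length 2
  Position 5 ('d'): window [3,5] length 3
  Position 6 ('c'): window [3,6] length 4 -- new best
  Position 7 ('h'): repeat (last at 3), move window start to 4
  Position 7 ('h'): window [4,7] length 4
Longest substring with no repeats: "hadc" with length 4

4


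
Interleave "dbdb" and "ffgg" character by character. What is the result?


Interleaving "dbdb" and "ffgg":
  Position 0: 'd' from first, 'f' from second => "df"
  Position 1: 'b' from first, 'f' from second => "bf"
  Position 2: 'd' from first, 'g' from second => "dg"
  Position 3: 'b' from first, 'g' from second => "bg"
Result: dfbfdgbg

dfbfdgbg


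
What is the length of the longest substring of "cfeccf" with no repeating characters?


Input: "cfeccf"
Sliding window (track last position of each char):
  Position 0 ('c'): window [0,0] length 1 -- new best
  Position 1 ('f'): window [0,1] length 2 -- new best
  Position 2 ('e'): window [0,2] length 3 -- new best
  Position 3 ('c'): repeat (last at 0), move window start to 1
  Position 3 ('c'): window [1,3] length 3
  Position 4 ('c'): repeat (last at 3), move window start to 4
  Position 4 ('c'): window [4,4] length 1
  Position 5 ('f'): window [4,5] length 2
Longest substring with no repeats: "cfe" with length 3

3


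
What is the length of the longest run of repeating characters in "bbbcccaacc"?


Input: "bbbcccaacc"
Scanning for longest run:
  Position 1 ('b'): continues run of 'b', length=2
  Position 2 ('b'): continues run of 'b', length=3
  Position 3 ('c'): new char, reset run to 1
  Position 4 ('c'): continues run of 'c', length=2
  Position 5 ('c'): continues run of 'c', length=3
  Position 6 ('a'): new char, reset run to 1
  Position 7 ('a'): continues run of 'a', length=2
  Position 8 ('c'): new char, reset run to 1
  Position 9 ('c'): continues run of 'c', length=2
Longest run: 'b' with length 3

3


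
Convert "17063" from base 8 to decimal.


Input: "17063" in base 8
Positional expansion:
  Digit '1' (value 1) x 8^4 = 4096
  Digit '7' (value 7) x 8^3 = 3584
  Digit '0' (value 0) x 8^2 = 0
  Digit '6' (value 6) x 8^1 = 48
  Digit '3' (value 3) x 8^0 = 3
Sum = 7731

7731


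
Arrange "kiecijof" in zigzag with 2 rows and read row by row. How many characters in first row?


Zigzag "kiecijof" into 2 rows:
Placing characters:
  'k' => row 0
  'i' => row 1
  'e' => row 0
  'c' => row 1
  'i' => row 0
  'j' => row 1
  'o' => row 0
  'f' => row 1
Rows:
  Row 0: "keio"
  Row 1: "icjf"
First row length: 4

4


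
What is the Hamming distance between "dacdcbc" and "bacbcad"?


Comparing "dacdcbc" and "bacbcad" position by position:
  Position 0: 'd' vs 'b' => differ
  Position 1: 'a' vs 'a' => same
  Position 2: 'c' vs 'c' => same
  Position 3: 'd' vs 'b' => differ
  Position 4: 'c' vs 'c' => same
  Position 5: 'b' vs 'a' => differ
  Position 6: 'c' vs 'd' => differ
Total differences (Hamming distance): 4

4


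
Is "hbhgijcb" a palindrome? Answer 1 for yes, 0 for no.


Input: hbhgijcb
Reversed: bcjighbh
  Compare pos 0 ('h') with pos 7 ('b'): MISMATCH
  Compare pos 1 ('b') with pos 6 ('c'): MISMATCH
  Compare pos 2 ('h') with pos 5 ('j'): MISMATCH
  Compare pos 3 ('g') with pos 4 ('i'): MISMATCH
Result: not a palindrome

0


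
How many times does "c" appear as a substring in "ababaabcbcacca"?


Searching for "c" in "ababaabcbcacca"
Scanning each position:
  Position 0: "a" => no
  Position 1: "b" => no
  Position 2: "a" => no
  Position 3: "b" => no
  Position 4: "a" => no
  Position 5: "a" => no
  Position 6: "b" => no
  Position 7: "c" => MATCH
  Position 8: "b" => no
  Position 9: "c" => MATCH
  Position 10: "a" => no
  Position 11: "c" => MATCH
  Position 12: "c" => MATCH
  Position 13: "a" => no
Total occurrences: 4

4


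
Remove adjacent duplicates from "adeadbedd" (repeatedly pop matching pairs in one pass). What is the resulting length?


Input: adeadbedd
Stack-based adjacent duplicate removal:
  Read 'a': push. Stack: a
  Read 'd': push. Stack: ad
  Read 'e': push. Stack: ade
  Read 'a': push. Stack: adea
  Read 'd': push. Stack: adead
  Read 'b': push. Stack: adeadb
  Read 'e': push. Stack: adeadbe
  Read 'd': push. Stack: adeadbed
  Read 'd': matches stack top 'd' => pop. Stack: adeadbe
Final stack: "adeadbe" (length 7)

7


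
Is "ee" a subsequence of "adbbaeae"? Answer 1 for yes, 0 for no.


Check if "ee" is a subsequence of "adbbaeae"
Greedy scan:
  Position 0 ('a'): no match needed
  Position 1 ('d'): no match needed
  Position 2 ('b'): no match needed
  Position 3 ('b'): no match needed
  Position 4 ('a'): no match needed
  Position 5 ('e'): matches sub[0] = 'e'
  Position 6 ('a'): no match needed
  Position 7 ('e'): matches sub[1] = 'e'
All 2 characters matched => is a subsequence

1


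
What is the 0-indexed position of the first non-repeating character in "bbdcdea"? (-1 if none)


Input: bbdcdea
Character frequencies:
  'a': 1
  'b': 2
  'c': 1
  'd': 2
  'e': 1
Scanning left to right for freq == 1:
  Position 0 ('b'): freq=2, skip
  Position 1 ('b'): freq=2, skip
  Position 2 ('d'): freq=2, skip
  Position 3 ('c'): unique! => answer = 3

3


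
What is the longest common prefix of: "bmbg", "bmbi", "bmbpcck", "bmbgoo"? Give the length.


Words: bmbg, bmbi, bmbpcck, bmbgoo
  Position 0: all 'b' => match
  Position 1: all 'm' => match
  Position 2: all 'b' => match
  Position 3: ('g', 'i', 'p', 'g') => mismatch, stop
LCP = "bmb" (length 3)

3


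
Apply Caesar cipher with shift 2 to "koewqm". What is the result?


Caesar cipher: shift "koewqm" by 2
  'k' (pos 10) + 2 = pos 12 = 'm'
  'o' (pos 14) + 2 = pos 16 = 'q'
  'e' (pos 4) + 2 = pos 6 = 'g'
  'w' (pos 22) + 2 = pos 24 = 'y'
  'q' (pos 16) + 2 = pos 18 = 's'
  'm' (pos 12) + 2 = pos 14 = 'o'
Result: mqgyso

mqgyso


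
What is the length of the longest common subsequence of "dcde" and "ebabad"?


LCS of "dcde" and "ebabad"
DP table:
           e    b    a    b    a    d
      0    0    0    0    0    0    0
  d   0    0    0    0    0    0    1
  c   0    0    0    0    0    0    1
  d   0    0    0    0    0    0    1
  e   0    1    1    1    1    1    1
LCS length = dp[4][6] = 1

1


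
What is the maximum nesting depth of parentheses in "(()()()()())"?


Input: "(()()()()())"
Tracking depth:
  Position 0 '(': depth becomes 1
  Position 1 '(': depth becomes 2
  Position 2 ')': depth becomes 1
  Position 3 '(': depth becomes 2
  Position 4 ')': depth becomes 1
  Position 5 '(': depth becomes 2
  Position 6 ')': depth becomes 1
  Position 7 '(': depth becomes 2
  Position 8 ')': depth becomes 1
  Position 9 '(': depth becomes 2
  Position 10 ')': depth becomes 1
  Position 11 ')': depth becomes 0
Maximum depth reached: 2

2


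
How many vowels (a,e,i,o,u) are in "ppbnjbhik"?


Input: ppbnjbhik
Checking each character:
  'p' at position 0: consonant
  'p' at position 1: consonant
  'b' at position 2: consonant
  'n' at position 3: consonant
  'j' at position 4: consonant
  'b' at position 5: consonant
  'h' at position 6: consonant
  'i' at position 7: vowel (running total: 1)
  'k' at position 8: consonant
Total vowels: 1

1


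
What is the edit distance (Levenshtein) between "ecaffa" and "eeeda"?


Computing edit distance: "ecaffa" -> "eeeda"
DP table:
           e    e    e    d    a
      0    1    2    3    4    5
  e   1    0    1    2    3    4
  c   2    1    1    2    3    4
  a   3    2    2    2    3    3
  f   4    3    3    3    3    4
  f   5    4    4    4    4    4
  a   6    5    5    5    5    4
Edit distance = dp[6][5] = 4

4


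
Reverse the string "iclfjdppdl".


Input: iclfjdppdl
Reading characters right to left:
  Position 9: 'l'
  Position 8: 'd'
  Position 7: 'p'
  Position 6: 'p'
  Position 5: 'd'
  Position 4: 'j'
  Position 3: 'f'
  Position 2: 'l'
  Position 1: 'c'
  Position 0: 'i'
Reversed: ldppdjflci

ldppdjflci


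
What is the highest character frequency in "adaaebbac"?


Input: adaaebbac
Character counts:
  'a': 4
  'b': 2
  'c': 1
  'd': 1
  'e': 1
Maximum frequency: 4

4


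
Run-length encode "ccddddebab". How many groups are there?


Input: ccddddebab
Scanning for consecutive runs:
  Group 1: 'c' x 2 (positions 0-1)
  Group 2: 'd' x 4 (positions 2-5)
  Group 3: 'e' x 1 (positions 6-6)
  Group 4: 'b' x 1 (positions 7-7)
  Group 5: 'a' x 1 (positions 8-8)
  Group 6: 'b' x 1 (positions 9-9)
Total groups: 6

6


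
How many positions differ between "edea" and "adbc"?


Comparing "edea" and "adbc" position by position:
  Position 0: 'e' vs 'a' => DIFFER
  Position 1: 'd' vs 'd' => same
  Position 2: 'e' vs 'b' => DIFFER
  Position 3: 'a' vs 'c' => DIFFER
Positions that differ: 3

3


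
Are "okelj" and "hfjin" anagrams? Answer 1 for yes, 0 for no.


Strings: "okelj", "hfjin"
Sorted first:  ejklo
Sorted second: fhijn
Differ at position 0: 'e' vs 'f' => not anagrams

0


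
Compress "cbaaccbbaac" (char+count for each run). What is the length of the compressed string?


Input: cbaaccbbaac
Runs:
  'c' x 1 => "c1"
  'b' x 1 => "b1"
  'a' x 2 => "a2"
  'c' x 2 => "c2"
  'b' x 2 => "b2"
  'a' x 2 => "a2"
  'c' x 1 => "c1"
Compressed: "c1b1a2c2b2a2c1"
Compressed length: 14

14


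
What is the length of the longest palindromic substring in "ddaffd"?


Input: "ddaffd"
Checking substrings for palindromes:
  [0:2] "dd" (len 2) => palindrome
  [3:5] "ff" (len 2) => palindrome
Longest palindromic substring: "dd" with length 2

2


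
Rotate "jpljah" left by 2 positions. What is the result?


Input: "jpljah", rotate left by 2
First 2 characters: "jp"
Remaining characters: "ljah"
Concatenate remaining + first: "ljah" + "jp" = "ljahjp"

ljahjp


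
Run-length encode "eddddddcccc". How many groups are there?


Input: eddddddcccc
Scanning for consecutive runs:
  Group 1: 'e' x 1 (positions 0-0)
  Group 2: 'd' x 6 (positions 1-6)
  Group 3: 'c' x 4 (positions 7-10)
Total groups: 3

3


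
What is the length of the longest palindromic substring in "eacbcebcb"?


Input: "eacbcebcb"
Checking substrings for palindromes:
  [2:5] "cbc" (len 3) => palindrome
  [6:9] "bcb" (len 3) => palindrome
Longest palindromic substring: "cbc" with length 3

3


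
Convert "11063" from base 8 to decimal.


Input: "11063" in base 8
Positional expansion:
  Digit '1' (value 1) x 8^4 = 4096
  Digit '1' (value 1) x 8^3 = 512
  Digit '0' (value 0) x 8^2 = 0
  Digit '6' (value 6) x 8^1 = 48
  Digit '3' (value 3) x 8^0 = 3
Sum = 4659

4659


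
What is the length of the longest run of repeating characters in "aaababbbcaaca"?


Input: "aaababbbcaaca"
Scanning for longest run:
  Position 1 ('a'): continues run of 'a', length=2
  Position 2 ('a'): continues run of 'a', length=3
  Position 3 ('b'): new char, reset run to 1
  Position 4 ('a'): new char, reset run to 1
  Position 5 ('b'): new char, reset run to 1
  Position 6 ('b'): continues run of 'b', length=2
  Position 7 ('b'): continues run of 'b', length=3
  Position 8 ('c'): new char, reset run to 1
  Position 9 ('a'): new char, reset run to 1
  Position 10 ('a'): continues run of 'a', length=2
  Position 11 ('c'): new char, reset run to 1
  Position 12 ('a'): new char, reset run to 1
Longest run: 'a' with length 3

3


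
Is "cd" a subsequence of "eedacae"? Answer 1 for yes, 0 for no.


Check if "cd" is a subsequence of "eedacae"
Greedy scan:
  Position 0 ('e'): no match needed
  Position 1 ('e'): no match needed
  Position 2 ('d'): no match needed
  Position 3 ('a'): no match needed
  Position 4 ('c'): matches sub[0] = 'c'
  Position 5 ('a'): no match needed
  Position 6 ('e'): no match needed
Only matched 1/2 characters => not a subsequence

0


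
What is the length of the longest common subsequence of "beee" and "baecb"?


LCS of "beee" and "baecb"
DP table:
           b    a    e    c    b
      0    0    0    0    0    0
  b   0    1    1    1    1    1
  e   0    1    1    2    2    2
  e   0    1    1    2    2    2
  e   0    1    1    2    2    2
LCS length = dp[4][5] = 2

2


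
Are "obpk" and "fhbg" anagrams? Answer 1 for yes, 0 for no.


Strings: "obpk", "fhbg"
Sorted first:  bkop
Sorted second: bfgh
Differ at position 1: 'k' vs 'f' => not anagrams

0


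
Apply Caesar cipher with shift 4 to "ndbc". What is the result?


Caesar cipher: shift "ndbc" by 4
  'n' (pos 13) + 4 = pos 17 = 'r'
  'd' (pos 3) + 4 = pos 7 = 'h'
  'b' (pos 1) + 4 = pos 5 = 'f'
  'c' (pos 2) + 4 = pos 6 = 'g'
Result: rhfg

rhfg


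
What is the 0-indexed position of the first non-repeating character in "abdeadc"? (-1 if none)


Input: abdeadc
Character frequencies:
  'a': 2
  'b': 1
  'c': 1
  'd': 2
  'e': 1
Scanning left to right for freq == 1:
  Position 0 ('a'): freq=2, skip
  Position 1 ('b'): unique! => answer = 1

1


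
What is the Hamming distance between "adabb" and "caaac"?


Comparing "adabb" and "caaac" position by position:
  Position 0: 'a' vs 'c' => differ
  Position 1: 'd' vs 'a' => differ
  Position 2: 'a' vs 'a' => same
  Position 3: 'b' vs 'a' => differ
  Position 4: 'b' vs 'c' => differ
Total differences (Hamming distance): 4

4


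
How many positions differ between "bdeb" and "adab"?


Comparing "bdeb" and "adab" position by position:
  Position 0: 'b' vs 'a' => DIFFER
  Position 1: 'd' vs 'd' => same
  Position 2: 'e' vs 'a' => DIFFER
  Position 3: 'b' vs 'b' => same
Positions that differ: 2

2


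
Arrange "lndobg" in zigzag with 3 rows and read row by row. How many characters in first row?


Zigzag "lndobg" into 3 rows:
Placing characters:
  'l' => row 0
  'n' => row 1
  'd' => row 2
  'o' => row 1
  'b' => row 0
  'g' => row 1
Rows:
  Row 0: "lb"
  Row 1: "nog"
  Row 2: "d"
First row length: 2

2


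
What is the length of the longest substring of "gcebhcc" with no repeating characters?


Input: "gcebhcc"
Sliding window (track last position of each char):
  Position 0 ('g'): window [0,0] length 1 -- new best
  Position 1 ('c'): window [0,1] length 2 -- new best
  Position 2 ('e'): window [0,2] length 3 -- new best
  Position 3 ('b'): window [0,3] length 4 -- new best
  Position 4 ('h'): window [0,4] length 5 -- new best
  Position 5 ('c'): repeat (last at 1), move window start to 2
  Position 5 ('c'): window [2,5] length 4
  Position 6 ('c'): repeat (last at 5), move window start to 6
  Position 6 ('c'): window [6,6] length 1
Longest substring with no repeats: "gcebh" with length 5

5


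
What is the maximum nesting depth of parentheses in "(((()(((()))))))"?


Input: "(((()(((()))))))"
Tracking depth:
  Position 0 '(': depth becomes 1
  Position 1 '(': depth becomes 2
  Position 2 '(': depth becomes 3
  Position 3 '(': depth becomes 4
  Position 4 ')': depth becomes 3
  Position 5 '(': depth becomes 4
  Position 6 '(': depth becomes 5
  Position 7 '(': depth becomes 6
  Position 8 '(': depth becomes 7
  Position 9 ')': depth becomes 6
  Position 10 ')': depth becomes 5
  Position 11 ')': depth becomes 4
  Position 12 ')': depth becomes 3
  Position 13 ')': depth becomes 2
  Position 14 ')': depth becomes 1
  Position 15 ')': depth becomes 0
Maximum depth reached: 7

7


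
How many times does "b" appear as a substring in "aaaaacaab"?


Searching for "b" in "aaaaacaab"
Scanning each position:
  Position 0: "a" => no
  Position 1: "a" => no
  Position 2: "a" => no
  Position 3: "a" => no
  Position 4: "a" => no
  Position 5: "c" => no
  Position 6: "a" => no
  Position 7: "a" => no
  Position 8: "b" => MATCH
Total occurrences: 1

1


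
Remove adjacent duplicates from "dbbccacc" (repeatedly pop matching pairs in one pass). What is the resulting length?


Input: dbbccacc
Stack-based adjacent duplicate removal:
  Read 'd': push. Stack: d
  Read 'b': push. Stack: db
  Read 'b': matches stack top 'b' => pop. Stack: d
  Read 'c': push. Stack: dc
  Read 'c': matches stack top 'c' => pop. Stack: d
  Read 'a': push. Stack: da
  Read 'c': push. Stack: dac
  Read 'c': matches stack top 'c' => pop. Stack: da
Final stack: "da" (length 2)

2


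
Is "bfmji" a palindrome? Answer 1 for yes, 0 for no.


Input: bfmji
Reversed: ijmfb
  Compare pos 0 ('b') with pos 4 ('i'): MISMATCH
  Compare pos 1 ('f') with pos 3 ('j'): MISMATCH
Result: not a palindrome

0


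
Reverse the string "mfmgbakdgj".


Input: mfmgbakdgj
Reading characters right to left:
  Position 9: 'j'
  Position 8: 'g'
  Position 7: 'd'
  Position 6: 'k'
  Position 5: 'a'
  Position 4: 'b'
  Position 3: 'g'
  Position 2: 'm'
  Position 1: 'f'
  Position 0: 'm'
Reversed: jgdkabgmfm

jgdkabgmfm


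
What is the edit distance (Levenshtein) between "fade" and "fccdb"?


Computing edit distance: "fade" -> "fccdb"
DP table:
           f    c    c    d    b
      0    1    2    3    4    5
  f   1    0    1    2    3    4
  a   2    1    1    2    3    4
  d   3    2    2    2    2    3
  e   4    3    3    3    3    3
Edit distance = dp[4][5] = 3

3


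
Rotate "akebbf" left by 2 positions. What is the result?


Input: "akebbf", rotate left by 2
First 2 characters: "ak"
Remaining characters: "ebbf"
Concatenate remaining + first: "ebbf" + "ak" = "ebbfak"

ebbfak


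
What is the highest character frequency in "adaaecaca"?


Input: adaaecaca
Character counts:
  'a': 5
  'c': 2
  'd': 1
  'e': 1
Maximum frequency: 5

5


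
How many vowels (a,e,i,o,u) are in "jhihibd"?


Input: jhihibd
Checking each character:
  'j' at position 0: consonant
  'h' at position 1: consonant
  'i' at position 2: vowel (running total: 1)
  'h' at position 3: consonant
  'i' at position 4: vowel (running total: 2)
  'b' at position 5: consonant
  'd' at position 6: consonant
Total vowels: 2

2


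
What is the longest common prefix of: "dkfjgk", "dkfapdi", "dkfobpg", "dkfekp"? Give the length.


Words: dkfjgk, dkfapdi, dkfobpg, dkfekp
  Position 0: all 'd' => match
  Position 1: all 'k' => match
  Position 2: all 'f' => match
  Position 3: ('j', 'a', 'o', 'e') => mismatch, stop
LCP = "dkf" (length 3)

3


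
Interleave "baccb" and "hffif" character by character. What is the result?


Interleaving "baccb" and "hffif":
  Position 0: 'b' from first, 'h' from second => "bh"
  Position 1: 'a' from first, 'f' from second => "af"
  Position 2: 'c' from first, 'f' from second => "cf"
  Position 3: 'c' from first, 'i' from second => "ci"
  Position 4: 'b' from first, 'f' from second => "bf"
Result: bhafcfcibf

bhafcfcibf


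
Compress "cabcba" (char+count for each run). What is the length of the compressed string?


Input: cabcba
Runs:
  'c' x 1 => "c1"
  'a' x 1 => "a1"
  'b' x 1 => "b1"
  'c' x 1 => "c1"
  'b' x 1 => "b1"
  'a' x 1 => "a1"
Compressed: "c1a1b1c1b1a1"
Compressed length: 12

12


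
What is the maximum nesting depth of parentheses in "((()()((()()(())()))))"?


Input: "((()()((()()(())()))))"
Tracking depth:
  Position 0 '(': depth becomes 1
  Position 1 '(': depth becomes 2
  Position 2 '(': depth becomes 3
  Position 3 ')': depth becomes 2
  Position 4 '(': depth becomes 3
  Position 5 ')': depth becomes 2
  Position 6 '(': depth becomes 3
  Position 7 '(': depth becomes 4
  Position 8 '(': depth becomes 5
  Position 9 ')': depth becomes 4
  Position 10 '(': depth becomes 5
  Position 11 ')': depth becomes 4
  Position 12 '(': depth becomes 5
  Position 13 '(': depth becomes 6
  Position 14 ')': depth becomes 5
  Position 15 ')': depth becomes 4
  Position 16 '(': depth becomes 5
  Position 17 ')': depth becomes 4
  Position 18 ')': depth becomes 3
  Position 19 ')': depth becomes 2
  Position 20 ')': depth becomes 1
  Position 21 ')': depth becomes 0
Maximum depth reached: 6

6


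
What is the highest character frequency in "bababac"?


Input: bababac
Character counts:
  'a': 3
  'b': 3
  'c': 1
Maximum frequency: 3

3


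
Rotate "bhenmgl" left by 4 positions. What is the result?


Input: "bhenmgl", rotate left by 4
First 4 characters: "bhen"
Remaining characters: "mgl"
Concatenate remaining + first: "mgl" + "bhen" = "mglbhen"

mglbhen


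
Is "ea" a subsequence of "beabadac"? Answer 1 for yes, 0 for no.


Check if "ea" is a subsequence of "beabadac"
Greedy scan:
  Position 0 ('b'): no match needed
  Position 1 ('e'): matches sub[0] = 'e'
  Position 2 ('a'): matches sub[1] = 'a'
  Position 3 ('b'): no match needed
  Position 4 ('a'): no match needed
  Position 5 ('d'): no match needed
  Position 6 ('a'): no match needed
  Position 7 ('c'): no match needed
All 2 characters matched => is a subsequence

1


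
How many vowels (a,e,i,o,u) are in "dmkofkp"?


Input: dmkofkp
Checking each character:
  'd' at position 0: consonant
  'm' at position 1: consonant
  'k' at position 2: consonant
  'o' at position 3: vowel (running total: 1)
  'f' at position 4: consonant
  'k' at position 5: consonant
  'p' at position 6: consonant
Total vowels: 1

1


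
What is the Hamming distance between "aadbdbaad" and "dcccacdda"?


Comparing "aadbdbaad" and "dcccacdda" position by position:
  Position 0: 'a' vs 'd' => differ
  Position 1: 'a' vs 'c' => differ
  Position 2: 'd' vs 'c' => differ
  Position 3: 'b' vs 'c' => differ
  Position 4: 'd' vs 'a' => differ
  Position 5: 'b' vs 'c' => differ
  Position 6: 'a' vs 'd' => differ
  Position 7: 'a' vs 'd' => differ
  Position 8: 'd' vs 'a' => differ
Total differences (Hamming distance): 9

9


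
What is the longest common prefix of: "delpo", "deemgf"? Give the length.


Words: delpo, deemgf
  Position 0: all 'd' => match
  Position 1: all 'e' => match
  Position 2: ('l', 'e') => mismatch, stop
LCP = "de" (length 2)

2


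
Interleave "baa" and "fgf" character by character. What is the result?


Interleaving "baa" and "fgf":
  Position 0: 'b' from first, 'f' from second => "bf"
  Position 1: 'a' from first, 'g' from second => "ag"
  Position 2: 'a' from first, 'f' from second => "af"
Result: bfagaf

bfagaf


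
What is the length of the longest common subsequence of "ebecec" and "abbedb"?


LCS of "ebecec" and "abbedb"
DP table:
           a    b    b    e    d    b
      0    0    0    0    0    0    0
  e   0    0    0    0    1    1    1
  b   0    0    1    1    1    1    2
  e   0    0    1    1    2    2    2
  c   0    0    1    1    2    2    2
  e   0    0    1    1    2    2    2
  c   0    0    1    1    2    2    2
LCS length = dp[6][6] = 2

2


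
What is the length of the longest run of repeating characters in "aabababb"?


Input: "aabababb"
Scanning for longest run:
  Position 1 ('a'): continues run of 'a', length=2
  Position 2 ('b'): new char, reset run to 1
  Position 3 ('a'): new char, reset run to 1
  Position 4 ('b'): new char, reset run to 1
  Position 5 ('a'): new char, reset run to 1
  Position 6 ('b'): new char, reset run to 1
  Position 7 ('b'): continues run of 'b', length=2
Longest run: 'a' with length 2

2


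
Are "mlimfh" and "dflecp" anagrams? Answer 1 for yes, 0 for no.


Strings: "mlimfh", "dflecp"
Sorted first:  fhilmm
Sorted second: cdeflp
Differ at position 0: 'f' vs 'c' => not anagrams

0


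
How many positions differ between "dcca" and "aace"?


Comparing "dcca" and "aace" position by position:
  Position 0: 'd' vs 'a' => DIFFER
  Position 1: 'c' vs 'a' => DIFFER
  Position 2: 'c' vs 'c' => same
  Position 3: 'a' vs 'e' => DIFFER
Positions that differ: 3

3


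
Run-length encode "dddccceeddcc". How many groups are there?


Input: dddccceeddcc
Scanning for consecutive runs:
  Group 1: 'd' x 3 (positions 0-2)
  Group 2: 'c' x 3 (positions 3-5)
  Group 3: 'e' x 2 (positions 6-7)
  Group 4: 'd' x 2 (positions 8-9)
  Group 5: 'c' x 2 (positions 10-11)
Total groups: 5

5


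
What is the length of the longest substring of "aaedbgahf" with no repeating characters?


Input: "aaedbgahf"
Sliding window (track last position of each char):
  Position 0 ('a'): window [0,0] length 1 -- new best
  Position 1 ('a'): repeat (last at 0), move window start to 1
  Position 1 ('a'): window [1,1] length 1
  Position 2 ('e'): window [1,2] length 2 -- new best
  Position 3 ('d'): window [1,3] length 3 -- new best
  Position 4 ('b'): window [1,4] length 4 -- new best
  Position 5 ('g'): window [1,5] length 5 -- new best
  Position 6 ('a'): repeat (last at 1), move window start to 2
  Position 6 ('a'): window [2,6] length 5
  Position 7 ('h'): window [2,7] length 6 -- new best
  Position 8 ('f'): window [2,8] length 7 -- new best
Longest substring with no repeats: "edbgahf" with length 7

7


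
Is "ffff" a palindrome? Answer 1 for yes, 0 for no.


Input: ffff
Reversed: ffff
  Compare pos 0 ('f') with pos 3 ('f'): match
  Compare pos 1 ('f') with pos 2 ('f'): match
Result: palindrome

1


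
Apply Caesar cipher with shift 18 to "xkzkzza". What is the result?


Caesar cipher: shift "xkzkzza" by 18
  'x' (pos 23) + 18 = pos 15 = 'p'
  'k' (pos 10) + 18 = pos 2 = 'c'
  'z' (pos 25) + 18 = pos 17 = 'r'
  'k' (pos 10) + 18 = pos 2 = 'c'
  'z' (pos 25) + 18 = pos 17 = 'r'
  'z' (pos 25) + 18 = pos 17 = 'r'
  'a' (pos 0) + 18 = pos 18 = 's'
Result: pcrcrrs

pcrcrrs


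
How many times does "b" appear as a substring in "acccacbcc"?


Searching for "b" in "acccacbcc"
Scanning each position:
  Position 0: "a" => no
  Position 1: "c" => no
  Position 2: "c" => no
  Position 3: "c" => no
  Position 4: "a" => no
  Position 5: "c" => no
  Position 6: "b" => MATCH
  Position 7: "c" => no
  Position 8: "c" => no
Total occurrences: 1

1


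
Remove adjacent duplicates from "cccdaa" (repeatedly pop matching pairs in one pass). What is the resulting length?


Input: cccdaa
Stack-based adjacent duplicate removal:
  Read 'c': push. Stack: c
  Read 'c': matches stack top 'c' => pop. Stack: (empty)
  Read 'c': push. Stack: c
  Read 'd': push. Stack: cd
  Read 'a': push. Stack: cda
  Read 'a': matches stack top 'a' => pop. Stack: cd
Final stack: "cd" (length 2)

2


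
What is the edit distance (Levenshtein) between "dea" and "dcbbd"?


Computing edit distance: "dea" -> "dcbbd"
DP table:
           d    c    b    b    d
      0    1    2    3    4    5
  d   1    0    1    2    3    4
  e   2    1    1    2    3    4
  a   3    2    2    2    3    4
Edit distance = dp[3][5] = 4

4


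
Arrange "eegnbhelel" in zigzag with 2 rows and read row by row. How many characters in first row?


Zigzag "eegnbhelel" into 2 rows:
Placing characters:
  'e' => row 0
  'e' => row 1
  'g' => row 0
  'n' => row 1
  'b' => row 0
  'h' => row 1
  'e' => row 0
  'l' => row 1
  'e' => row 0
  'l' => row 1
Rows:
  Row 0: "egbee"
  Row 1: "enhll"
First row length: 5

5


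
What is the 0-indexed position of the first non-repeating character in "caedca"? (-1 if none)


Input: caedca
Character frequencies:
  'a': 2
  'c': 2
  'd': 1
  'e': 1
Scanning left to right for freq == 1:
  Position 0 ('c'): freq=2, skip
  Position 1 ('a'): freq=2, skip
  Position 2 ('e'): unique! => answer = 2

2


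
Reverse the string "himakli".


Input: himakli
Reading characters right to left:
  Position 6: 'i'
  Position 5: 'l'
  Position 4: 'k'
  Position 3: 'a'
  Position 2: 'm'
  Position 1: 'i'
  Position 0: 'h'
Reversed: ilkamih

ilkamih


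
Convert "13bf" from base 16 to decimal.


Input: "13bf" in base 16
Positional expansion:
  Digit '1' (value 1) x 16^3 = 4096
  Digit '3' (value 3) x 16^2 = 768
  Digit 'b' (value 11) x 16^1 = 176
  Digit 'f' (value 15) x 16^0 = 15
Sum = 5055

5055


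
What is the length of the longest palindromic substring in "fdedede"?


Input: "fdedede"
Checking substrings for palindromes:
  [1:6] "deded" (len 5) => palindrome
  [2:7] "edede" (len 5) => palindrome
  [1:4] "ded" (len 3) => palindrome
  [2:5] "ede" (len 3) => palindrome
  [3:6] "ded" (len 3) => palindrome
  [4:7] "ede" (len 3) => palindrome
Longest palindromic substring: "deded" with length 5

5


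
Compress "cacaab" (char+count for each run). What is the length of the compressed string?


Input: cacaab
Runs:
  'c' x 1 => "c1"
  'a' x 1 => "a1"
  'c' x 1 => "c1"
  'a' x 2 => "a2"
  'b' x 1 => "b1"
Compressed: "c1a1c1a2b1"
Compressed length: 10

10


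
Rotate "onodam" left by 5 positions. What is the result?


Input: "onodam", rotate left by 5
First 5 characters: "onoda"
Remaining characters: "m"
Concatenate remaining + first: "m" + "onoda" = "monoda"

monoda


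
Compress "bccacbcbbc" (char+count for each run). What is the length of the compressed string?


Input: bccacbcbbc
Runs:
  'b' x 1 => "b1"
  'c' x 2 => "c2"
  'a' x 1 => "a1"
  'c' x 1 => "c1"
  'b' x 1 => "b1"
  'c' x 1 => "c1"
  'b' x 2 => "b2"
  'c' x 1 => "c1"
Compressed: "b1c2a1c1b1c1b2c1"
Compressed length: 16

16


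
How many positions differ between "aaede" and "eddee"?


Comparing "aaede" and "eddee" position by position:
  Position 0: 'a' vs 'e' => DIFFER
  Position 1: 'a' vs 'd' => DIFFER
  Position 2: 'e' vs 'd' => DIFFER
  Position 3: 'd' vs 'e' => DIFFER
  Position 4: 'e' vs 'e' => same
Positions that differ: 4

4


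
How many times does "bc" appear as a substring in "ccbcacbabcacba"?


Searching for "bc" in "ccbcacbabcacba"
Scanning each position:
  Position 0: "cc" => no
  Position 1: "cb" => no
  Position 2: "bc" => MATCH
  Position 3: "ca" => no
  Position 4: "ac" => no
  Position 5: "cb" => no
  Position 6: "ba" => no
  Position 7: "ab" => no
  Position 8: "bc" => MATCH
  Position 9: "ca" => no
  Position 10: "ac" => no
  Position 11: "cb" => no
  Position 12: "ba" => no
Total occurrences: 2

2


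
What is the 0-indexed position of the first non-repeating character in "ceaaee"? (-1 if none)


Input: ceaaee
Character frequencies:
  'a': 2
  'c': 1
  'e': 3
Scanning left to right for freq == 1:
  Position 0 ('c'): unique! => answer = 0

0


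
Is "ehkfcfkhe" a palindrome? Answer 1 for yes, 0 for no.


Input: ehkfcfkhe
Reversed: ehkfcfkhe
  Compare pos 0 ('e') with pos 8 ('e'): match
  Compare pos 1 ('h') with pos 7 ('h'): match
  Compare pos 2 ('k') with pos 6 ('k'): match
  Compare pos 3 ('f') with pos 5 ('f'): match
Result: palindrome

1


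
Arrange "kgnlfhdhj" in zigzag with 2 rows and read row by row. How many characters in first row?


Zigzag "kgnlfhdhj" into 2 rows:
Placing characters:
  'k' => row 0
  'g' => row 1
  'n' => row 0
  'l' => row 1
  'f' => row 0
  'h' => row 1
  'd' => row 0
  'h' => row 1
  'j' => row 0
Rows:
  Row 0: "knfdj"
  Row 1: "glhh"
First row length: 5

5
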